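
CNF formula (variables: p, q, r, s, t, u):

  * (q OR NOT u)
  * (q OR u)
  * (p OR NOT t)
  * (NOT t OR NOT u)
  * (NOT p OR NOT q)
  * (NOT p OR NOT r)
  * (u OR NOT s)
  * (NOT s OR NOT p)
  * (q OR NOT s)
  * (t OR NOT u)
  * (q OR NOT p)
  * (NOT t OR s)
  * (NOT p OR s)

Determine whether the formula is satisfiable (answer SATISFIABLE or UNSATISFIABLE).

SATISFIABLE

r occurs only negated in the remaining clauses — set r = False.
Try p = False.
  then t is forced to False.
  then u is forced to False.
  then q is forced to True.
  then s is forced to False.
So p = False, q = True, r = False, s = False, t = False, u = False is a satisfying assignment.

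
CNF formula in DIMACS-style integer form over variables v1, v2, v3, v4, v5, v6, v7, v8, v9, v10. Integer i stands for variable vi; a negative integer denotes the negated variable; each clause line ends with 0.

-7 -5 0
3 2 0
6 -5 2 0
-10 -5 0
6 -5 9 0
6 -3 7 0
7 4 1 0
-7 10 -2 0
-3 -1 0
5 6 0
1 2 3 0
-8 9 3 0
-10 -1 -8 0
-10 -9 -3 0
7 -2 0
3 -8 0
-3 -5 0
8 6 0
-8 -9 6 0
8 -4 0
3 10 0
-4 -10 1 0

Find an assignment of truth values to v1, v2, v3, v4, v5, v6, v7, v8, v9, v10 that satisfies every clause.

v1=1, v2=1, v3=0, v4=0, v5=0, v6=1, v7=1, v8=0, v9=1, v10=1

Check each clause:
  1. (¬v5 ∨ ¬v7) — ¬v5 is true.
  2. (v3 ∨ v2) — v2 is true.
  3. (v6 ∨ ¬v5 ∨ v2) — v2 is true.
  4. (¬v10 ∨ ¬v5) — ¬v5 is true.
  5. (¬v5 ∨ v9 ∨ v6) — v9 is true.
  6. (v7 ∨ ¬v3 ∨ v6) — ¬v3 is true.
  7. (v7 ∨ v1 ∨ v4) — v1 is true.
  8. (v10 ∨ ¬v2 ∨ ¬v7) — v10 is true.
  9. (¬v1 ∨ ¬v3) — ¬v3 is true.
  10. (v6 ∨ v5) — v6 is true.
  11. (v2 ∨ v3 ∨ v1) — v1 is true.
  12. (v3 ∨ ¬v8 ∨ v9) — ¬v8 is true.
  13. (¬v1 ∨ ¬v10 ∨ ¬v8) — ¬v8 is true.
  14. (¬v3 ∨ ¬v10 ∨ ¬v9) — ¬v3 is true.
  15. (¬v2 ∨ v7) — v7 is true.
  16. (v3 ∨ ¬v8) — ¬v8 is true.
  17. (¬v3 ∨ ¬v5) — ¬v5 is true.
  18. (v6 ∨ v8) — v6 is true.
  19. (v6 ∨ ¬v8 ∨ ¬v9) — ¬v8 is true.
  20. (¬v4 ∨ v8) — ¬v4 is true.
  21. (v3 ∨ v10) — v10 is true.
  22. (v1 ∨ ¬v10 ∨ ¬v4) — v1 is true.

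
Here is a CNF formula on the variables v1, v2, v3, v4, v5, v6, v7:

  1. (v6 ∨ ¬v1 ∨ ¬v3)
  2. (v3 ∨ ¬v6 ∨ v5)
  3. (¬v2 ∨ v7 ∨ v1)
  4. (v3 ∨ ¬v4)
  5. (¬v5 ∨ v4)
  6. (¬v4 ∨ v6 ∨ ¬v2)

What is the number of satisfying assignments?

35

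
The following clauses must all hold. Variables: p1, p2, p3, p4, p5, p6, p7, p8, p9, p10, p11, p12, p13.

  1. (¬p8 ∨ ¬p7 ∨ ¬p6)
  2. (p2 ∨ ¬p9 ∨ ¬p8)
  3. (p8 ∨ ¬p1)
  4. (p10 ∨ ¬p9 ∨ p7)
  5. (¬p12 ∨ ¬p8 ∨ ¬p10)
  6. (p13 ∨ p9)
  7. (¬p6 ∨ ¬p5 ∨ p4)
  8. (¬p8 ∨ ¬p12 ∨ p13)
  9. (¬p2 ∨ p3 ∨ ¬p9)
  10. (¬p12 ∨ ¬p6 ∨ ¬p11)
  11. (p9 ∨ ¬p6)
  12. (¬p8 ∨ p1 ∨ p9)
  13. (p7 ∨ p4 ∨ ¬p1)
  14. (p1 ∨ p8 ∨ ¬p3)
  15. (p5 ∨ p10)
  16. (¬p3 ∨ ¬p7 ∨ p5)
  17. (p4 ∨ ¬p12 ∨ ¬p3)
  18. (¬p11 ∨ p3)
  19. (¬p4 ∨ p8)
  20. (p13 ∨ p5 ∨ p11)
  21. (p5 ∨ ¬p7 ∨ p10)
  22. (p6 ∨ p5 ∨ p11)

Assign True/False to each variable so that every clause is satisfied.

p12 occurs only negated in the remaining clauses — set p12 = False.
Set p1 = False and propagate.
For the remaining variables, p2 = True, p3 = True, p4 = True, p5 = True, p6 = False, p7 = True, p8 = True, p9 = True, p10 = False, p11 = True, p13 = False works.
Every clause has at least one true literal under this assignment.

p1 = False, p2 = True, p3 = True, p4 = True, p5 = True, p6 = False, p7 = True, p8 = True, p9 = True, p10 = False, p11 = True, p12 = False, p13 = False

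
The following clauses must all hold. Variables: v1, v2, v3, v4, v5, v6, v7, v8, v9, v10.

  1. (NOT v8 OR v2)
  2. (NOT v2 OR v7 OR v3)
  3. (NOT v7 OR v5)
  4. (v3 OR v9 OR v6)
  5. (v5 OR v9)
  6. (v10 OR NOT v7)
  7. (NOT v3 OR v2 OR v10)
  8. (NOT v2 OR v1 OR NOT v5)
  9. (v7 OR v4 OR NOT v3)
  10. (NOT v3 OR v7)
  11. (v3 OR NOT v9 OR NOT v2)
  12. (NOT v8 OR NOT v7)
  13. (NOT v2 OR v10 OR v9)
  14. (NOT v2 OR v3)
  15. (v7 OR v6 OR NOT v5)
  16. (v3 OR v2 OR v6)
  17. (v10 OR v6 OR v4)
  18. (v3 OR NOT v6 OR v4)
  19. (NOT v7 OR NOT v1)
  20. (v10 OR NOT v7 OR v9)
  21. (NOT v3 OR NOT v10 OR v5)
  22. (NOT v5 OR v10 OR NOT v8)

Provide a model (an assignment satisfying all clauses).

v1=False  v2=False  v3=False  v4=True  v5=True  v6=True  v7=False  v8=False  v9=False  v10=True

Check each clause:
  1. (v2 OR NOT v8) — NOT v8 is true.
  2. (NOT v2 OR v3 OR v7) — NOT v2 is true.
  3. (NOT v7 OR v5) — NOT v7 is true.
  4. (v3 OR v9 OR v6) — v6 is true.
  5. (v5 OR v9) — v5 is true.
  6. (NOT v7 OR v10) — NOT v7 is true.
  7. (v2 OR NOT v3 OR v10) — v10 is true.
  8. (NOT v5 OR v1 OR NOT v2) — NOT v2 is true.
  9. (NOT v3 OR v4 OR v7) — v4 is true.
  10. (NOT v3 OR v7) — NOT v3 is true.
  11. (v3 OR NOT v2 OR NOT v9) — NOT v2 is true.
  12. (NOT v7 OR NOT v8) — NOT v8 is true.
  13. (v9 OR v10 OR NOT v2) — v10 is true.
  14. (NOT v2 OR v3) — NOT v2 is true.
  15. (v7 OR v6 OR NOT v5) — v6 is true.
  16. (v2 OR v3 OR v6) — v6 is true.
  17. (v4 OR v10 OR v6) — v10 is true.
  18. (v3 OR NOT v6 OR v4) — v4 is true.
  19. (NOT v7 OR NOT v1) — NOT v7 is true.
  20. (NOT v7 OR v9 OR v10) — v10 is true.
  21. (NOT v10 OR NOT v3 OR v5) — NOT v3 is true.
  22. (NOT v8 OR v10 OR NOT v5) — NOT v8 is true.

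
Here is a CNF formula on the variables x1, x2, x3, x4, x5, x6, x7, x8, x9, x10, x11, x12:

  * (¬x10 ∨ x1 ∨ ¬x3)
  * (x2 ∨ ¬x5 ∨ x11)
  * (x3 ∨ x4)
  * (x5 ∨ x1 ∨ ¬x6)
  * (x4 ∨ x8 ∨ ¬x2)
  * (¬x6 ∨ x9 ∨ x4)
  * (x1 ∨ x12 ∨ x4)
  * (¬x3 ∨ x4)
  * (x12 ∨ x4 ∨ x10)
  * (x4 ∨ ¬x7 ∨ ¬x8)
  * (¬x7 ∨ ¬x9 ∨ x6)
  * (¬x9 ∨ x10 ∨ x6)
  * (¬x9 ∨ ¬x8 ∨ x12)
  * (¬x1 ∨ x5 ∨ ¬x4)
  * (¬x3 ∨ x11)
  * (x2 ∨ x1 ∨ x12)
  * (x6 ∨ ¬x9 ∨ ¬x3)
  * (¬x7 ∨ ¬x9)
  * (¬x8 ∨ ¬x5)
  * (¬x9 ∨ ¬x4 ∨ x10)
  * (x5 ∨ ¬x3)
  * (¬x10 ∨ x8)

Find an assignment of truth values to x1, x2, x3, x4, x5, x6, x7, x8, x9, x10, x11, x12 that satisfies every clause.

Pure literal: x7 appears only negated; assign x7 = False.
x12 occurs only positively in the remaining clauses — set x12 = True.
Set x1 = False and propagate.
Try x2 = True.
Set x3 = False and propagate.
  then x4 is forced to True.
The remaining clauses are satisfied by x5 = True, x6 = False, x8 = False, x9 = False, x10 = False, x11 = False.

x1=F  x2=T  x3=F  x4=T  x5=T  x6=F  x7=F  x8=F  x9=F  x10=F  x11=F  x12=T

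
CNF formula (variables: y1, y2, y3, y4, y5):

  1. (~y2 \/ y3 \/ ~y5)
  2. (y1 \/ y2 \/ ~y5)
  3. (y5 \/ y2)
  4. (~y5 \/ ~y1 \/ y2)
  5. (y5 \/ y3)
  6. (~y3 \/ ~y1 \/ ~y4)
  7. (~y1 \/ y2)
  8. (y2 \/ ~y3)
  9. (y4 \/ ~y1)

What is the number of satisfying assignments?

4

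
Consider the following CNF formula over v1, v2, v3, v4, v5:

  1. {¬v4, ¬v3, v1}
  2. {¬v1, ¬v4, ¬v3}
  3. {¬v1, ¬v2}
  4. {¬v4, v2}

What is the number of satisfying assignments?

14

Split on v1, then v4.
  v1=T, v4=T: a clause becomes empty — 0.
  v1=T, v4=F: remaining (v2,v3,v5) ∈ {(F,F,F); (F,F,T); (F,T,F); (F,T,T)} — 4.
  v1=F, v4=T: remaining (v2,v3,v5) ∈ {(T,F,F); (T,F,T)} — 2.
  v1=F, v4=F: v2, v3, v5 free → 2^3 = 8.
Total: 0 + 4 + 2 + 8 = 14.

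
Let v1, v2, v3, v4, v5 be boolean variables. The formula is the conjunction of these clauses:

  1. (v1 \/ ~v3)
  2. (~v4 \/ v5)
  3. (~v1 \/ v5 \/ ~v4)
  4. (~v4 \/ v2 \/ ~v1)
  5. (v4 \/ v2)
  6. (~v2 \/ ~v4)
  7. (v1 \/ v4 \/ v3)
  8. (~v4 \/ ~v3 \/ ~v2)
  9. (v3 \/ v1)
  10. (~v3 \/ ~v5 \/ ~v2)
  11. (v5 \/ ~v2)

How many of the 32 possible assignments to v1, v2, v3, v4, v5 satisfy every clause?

Satisfying assignments:
  v1=T v2=T v3=F v4=F v5=T
Count: 1.

1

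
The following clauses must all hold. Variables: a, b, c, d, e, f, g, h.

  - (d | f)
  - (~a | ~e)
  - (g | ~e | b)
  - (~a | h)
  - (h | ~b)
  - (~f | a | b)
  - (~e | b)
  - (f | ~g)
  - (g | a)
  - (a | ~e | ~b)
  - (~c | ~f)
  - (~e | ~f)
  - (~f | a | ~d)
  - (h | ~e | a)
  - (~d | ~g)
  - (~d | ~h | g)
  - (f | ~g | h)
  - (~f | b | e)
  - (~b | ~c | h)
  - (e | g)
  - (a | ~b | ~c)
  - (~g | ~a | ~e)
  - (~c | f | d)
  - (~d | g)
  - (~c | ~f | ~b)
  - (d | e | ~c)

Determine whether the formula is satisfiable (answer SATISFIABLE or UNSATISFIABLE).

SATISFIABLE

Pure literal: c appears only negated; assign c = False.
Branch on a: take a = False.
  then g is forced to True.
  then f is forced to True.
  then b is forced to True.
  then h is forced to True.
  then e is forced to False.
  then d is forced to False.
So a=0, b=1, c=0, d=0, e=0, f=1, g=1, h=1 is a satisfying assignment.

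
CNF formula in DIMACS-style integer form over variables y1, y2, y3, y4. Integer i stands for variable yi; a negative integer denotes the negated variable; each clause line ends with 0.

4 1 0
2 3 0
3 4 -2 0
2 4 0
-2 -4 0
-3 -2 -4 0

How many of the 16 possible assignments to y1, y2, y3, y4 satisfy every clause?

3

The models are:
  y1=F y2=F y3=T y4=T
  y1=T y2=F y3=T y4=T
  y1=T y2=T y3=T y4=F
Count: 3.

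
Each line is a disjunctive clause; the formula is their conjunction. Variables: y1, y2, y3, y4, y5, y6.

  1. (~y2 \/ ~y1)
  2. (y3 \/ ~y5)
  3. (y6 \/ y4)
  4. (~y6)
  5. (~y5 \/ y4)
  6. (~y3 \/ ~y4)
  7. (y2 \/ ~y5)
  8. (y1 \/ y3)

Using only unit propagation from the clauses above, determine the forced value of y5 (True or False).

Unit clause (~y6) sets y6 = False.
(y6 \/ y4) with y6 = False leaves only y4, so y4 = True.
(~y3 \/ ~y4) with y4 = True leaves only ~y3, so y3 = False.
(y3 \/ ~y5) with y3 = False leaves only ~y5, so y5 = False.

False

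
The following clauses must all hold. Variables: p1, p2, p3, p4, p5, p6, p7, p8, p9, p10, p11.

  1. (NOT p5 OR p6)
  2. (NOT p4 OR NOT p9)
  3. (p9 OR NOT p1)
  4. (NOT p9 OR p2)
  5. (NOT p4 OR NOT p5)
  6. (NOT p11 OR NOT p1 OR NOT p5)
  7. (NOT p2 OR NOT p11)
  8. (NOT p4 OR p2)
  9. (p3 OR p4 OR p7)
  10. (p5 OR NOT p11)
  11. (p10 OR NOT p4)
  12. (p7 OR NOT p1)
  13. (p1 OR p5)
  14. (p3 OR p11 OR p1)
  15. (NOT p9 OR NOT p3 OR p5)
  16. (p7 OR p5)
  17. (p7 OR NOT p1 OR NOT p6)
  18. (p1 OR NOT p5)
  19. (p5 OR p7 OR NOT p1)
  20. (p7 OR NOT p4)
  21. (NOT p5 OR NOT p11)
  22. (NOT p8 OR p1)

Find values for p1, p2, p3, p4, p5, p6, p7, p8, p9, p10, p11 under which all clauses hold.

p1=True, p2=True, p3=True, p4=False, p5=True, p6=True, p7=True, p8=True, p9=True, p10=True, p11=False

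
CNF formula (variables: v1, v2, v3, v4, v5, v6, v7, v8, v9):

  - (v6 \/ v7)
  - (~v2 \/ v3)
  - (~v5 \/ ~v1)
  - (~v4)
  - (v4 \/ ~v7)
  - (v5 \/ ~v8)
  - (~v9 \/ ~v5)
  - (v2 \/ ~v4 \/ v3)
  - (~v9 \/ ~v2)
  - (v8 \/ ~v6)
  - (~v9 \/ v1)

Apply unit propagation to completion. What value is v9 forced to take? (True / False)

False

(~v4) is a unit clause: v4 = False.
From (v4 \/ ~v7) and v4 = False: v7 = False.
From (v7 \/ v6) and v7 = False: v6 = True.
(~v6 \/ v8): since v6 = True, the clause reduces to (v8). v8 = True.
In (v5 \/ ~v8), ~v8 is now false; v5 must hold, so v5 = True.
(~v5 \/ ~v1) with v5 = True leaves only ~v1, so v1 = False.
(~v9 \/ ~v5): since v5 = True, the clause reduces to (~v9). v9 = False.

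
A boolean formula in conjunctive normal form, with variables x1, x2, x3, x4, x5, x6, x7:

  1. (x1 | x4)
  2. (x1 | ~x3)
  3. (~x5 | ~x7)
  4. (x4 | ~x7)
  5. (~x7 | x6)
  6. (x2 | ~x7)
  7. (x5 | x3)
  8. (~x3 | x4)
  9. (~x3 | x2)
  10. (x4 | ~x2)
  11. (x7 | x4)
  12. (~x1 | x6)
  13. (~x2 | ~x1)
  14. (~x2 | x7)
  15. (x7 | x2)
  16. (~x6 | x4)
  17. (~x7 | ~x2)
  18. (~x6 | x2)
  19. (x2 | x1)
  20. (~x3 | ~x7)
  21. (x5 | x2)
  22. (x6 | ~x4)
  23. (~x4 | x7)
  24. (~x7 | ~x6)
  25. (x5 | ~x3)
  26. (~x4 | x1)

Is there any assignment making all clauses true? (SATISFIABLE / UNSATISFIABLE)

x7 = True:
  propagation gives x5=False, x4=True, x6=True; an empty clause results — contradiction.
x7 = False:
  propagation gives x4=True; an empty clause results — contradiction.
Every branch closes, so no satisfying assignment exists.

UNSATISFIABLE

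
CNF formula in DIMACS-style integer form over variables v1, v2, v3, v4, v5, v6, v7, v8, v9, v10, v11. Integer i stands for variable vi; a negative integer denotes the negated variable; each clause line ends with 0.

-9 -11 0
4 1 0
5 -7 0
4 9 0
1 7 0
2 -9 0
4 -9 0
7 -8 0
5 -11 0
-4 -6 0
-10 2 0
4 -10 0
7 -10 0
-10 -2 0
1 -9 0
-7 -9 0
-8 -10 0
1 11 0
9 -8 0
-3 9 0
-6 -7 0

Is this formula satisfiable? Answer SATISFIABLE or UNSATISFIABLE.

Pure literal: v1 appears only positively; assign v1 = True.
v3 occurs only negated in the remaining clauses — set v3 = False.
Branch on v2: take v2 = True.
  then v10 is forced to False.
Set v4 = True and propagate.
  then v6 is forced to False.
Try v5 = True.
For the remaining variables, v7 = True, v8 = False, v9 = False, v11 = False works.
So v1=T, v2=T, v3=F, v4=T, v5=T, v6=F, v7=T, v8=F, v9=F, v10=F, v11=F is a satisfying assignment.

SATISFIABLE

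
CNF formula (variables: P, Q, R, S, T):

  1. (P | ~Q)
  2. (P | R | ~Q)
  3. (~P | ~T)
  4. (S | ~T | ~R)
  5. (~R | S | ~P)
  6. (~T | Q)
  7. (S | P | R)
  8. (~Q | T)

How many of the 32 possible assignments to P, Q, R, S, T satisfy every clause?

Satisfying assignments:
  P=F Q=F R=F S=T T=F
  P=F Q=F R=T S=F T=F
  P=F Q=F R=T S=T T=F
  P=T Q=F R=F S=F T=F
  P=T Q=F R=F S=T T=F
  P=T Q=F R=T S=T T=F
Count: 6.

6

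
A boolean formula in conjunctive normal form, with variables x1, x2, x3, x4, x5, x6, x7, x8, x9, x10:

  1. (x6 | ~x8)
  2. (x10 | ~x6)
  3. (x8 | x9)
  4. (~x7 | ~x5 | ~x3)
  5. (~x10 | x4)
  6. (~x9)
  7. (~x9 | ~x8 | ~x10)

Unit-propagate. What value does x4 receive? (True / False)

(~x9) is a unit clause: x9 = False.
(x8 | x9) with x9 = False leaves only x8, so x8 = True.
In (x6 | ~x8), ~x8 is now false; x6 must hold, so x6 = True.
In (x10 | ~x6), ~x6 is now false; x10 must hold, so x10 = True.
From (x4 | ~x10) and x10 = True: x4 = True.

True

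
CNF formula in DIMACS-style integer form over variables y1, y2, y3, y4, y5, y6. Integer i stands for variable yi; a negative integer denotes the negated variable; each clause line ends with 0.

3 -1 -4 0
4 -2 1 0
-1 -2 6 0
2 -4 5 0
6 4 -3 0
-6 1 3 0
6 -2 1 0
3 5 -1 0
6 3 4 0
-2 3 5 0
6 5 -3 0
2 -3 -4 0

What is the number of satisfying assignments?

Case analysis on y3 and y1:
  y3=1, y1=1: y5 free; 3 ways for (y2,y4,y6) × 2^1 = 6.
  y3=1, y1=0: remaining (y2,y4,y5,y6) ∈ {(0,0,0,1); (0,0,1,1); (1,1,0,1); (1,1,1,1)} — 4.
  y3=0, y1=1: remaining (y2,y4,y5,y6) ∈ {(0,0,1,1); (1,0,1,1)} — 2.
  y3=0, y1=0: remaining (y2,y4,y5,y6) ∈ {(0,1,1,0)} — 1.
Total: 6 + 4 + 2 + 1 = 13.

13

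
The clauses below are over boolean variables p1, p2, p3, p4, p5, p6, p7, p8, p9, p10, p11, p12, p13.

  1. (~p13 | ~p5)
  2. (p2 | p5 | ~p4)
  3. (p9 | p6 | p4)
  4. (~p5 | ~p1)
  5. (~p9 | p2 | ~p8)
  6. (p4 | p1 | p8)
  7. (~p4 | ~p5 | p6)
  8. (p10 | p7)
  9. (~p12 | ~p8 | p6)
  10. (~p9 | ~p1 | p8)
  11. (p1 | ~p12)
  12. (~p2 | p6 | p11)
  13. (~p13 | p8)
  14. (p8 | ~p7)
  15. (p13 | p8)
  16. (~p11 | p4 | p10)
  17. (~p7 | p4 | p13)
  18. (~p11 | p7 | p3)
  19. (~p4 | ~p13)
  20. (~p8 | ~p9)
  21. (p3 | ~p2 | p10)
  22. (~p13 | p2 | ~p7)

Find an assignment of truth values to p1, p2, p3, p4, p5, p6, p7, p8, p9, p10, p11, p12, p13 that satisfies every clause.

p1 = T, p2 = T, p3 = T, p4 = F, p5 = F, p6 = T, p7 = F, p8 = T, p9 = F, p10 = T, p11 = F, p12 = T, p13 = T

p3 occurs only positively in the remaining clauses — set p3 = True.
Pure literal: p6 appears only positively; assign p6 = True.
Try p1 = True.
  then p5 is forced to False.
For the remaining variables, p2 = True, p4 = False, p7 = False, p8 = True, p9 = False, p10 = True, p11 = False, p12 = True, p13 = True works.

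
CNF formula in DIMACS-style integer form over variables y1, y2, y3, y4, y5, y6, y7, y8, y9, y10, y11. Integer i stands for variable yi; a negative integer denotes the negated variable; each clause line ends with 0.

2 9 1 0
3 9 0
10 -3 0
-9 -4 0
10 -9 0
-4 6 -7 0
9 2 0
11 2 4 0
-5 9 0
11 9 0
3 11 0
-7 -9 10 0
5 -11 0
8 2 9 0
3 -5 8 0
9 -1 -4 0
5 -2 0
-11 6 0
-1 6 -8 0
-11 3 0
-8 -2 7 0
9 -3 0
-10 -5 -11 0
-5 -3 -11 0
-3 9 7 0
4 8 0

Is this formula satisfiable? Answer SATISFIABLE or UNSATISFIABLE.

y6 occurs only positively in the remaining clauses — set y6 = True.
Branch on y1: take y1 = True.
Try y2 = True.
  then y5 is forced to True.
  then y9 is forced to True.
  then y4 is forced to False.
  then y10 is forced to True.
  then y11 is forced to False.
  then y3 is forced to True.
  then y8 is forced to True.
  then y7 is forced to True.
Every clause has at least one true literal under this assignment.
So y1 = 1, y2 = 1, y3 = 1, y4 = 0, y5 = 1, y6 = 1, y7 = 1, y8 = 1, y9 = 1, y10 = 1, y11 = 0 is a satisfying assignment.

SATISFIABLE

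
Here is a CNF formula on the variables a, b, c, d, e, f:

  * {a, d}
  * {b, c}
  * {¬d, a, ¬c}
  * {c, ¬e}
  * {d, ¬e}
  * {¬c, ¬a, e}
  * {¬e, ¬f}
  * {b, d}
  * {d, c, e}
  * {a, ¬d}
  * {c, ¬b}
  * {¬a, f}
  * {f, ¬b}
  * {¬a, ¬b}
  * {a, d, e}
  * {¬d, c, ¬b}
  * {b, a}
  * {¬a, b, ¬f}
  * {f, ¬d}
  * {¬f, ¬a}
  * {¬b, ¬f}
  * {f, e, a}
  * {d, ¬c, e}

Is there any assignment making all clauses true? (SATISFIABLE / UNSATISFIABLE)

a = True:
  propagation gives f=True; an empty clause results — contradiction.
a = False:
  propagation gives d=True; an empty clause results — contradiction.
Every branch closes, so no satisfying assignment exists.

UNSATISFIABLE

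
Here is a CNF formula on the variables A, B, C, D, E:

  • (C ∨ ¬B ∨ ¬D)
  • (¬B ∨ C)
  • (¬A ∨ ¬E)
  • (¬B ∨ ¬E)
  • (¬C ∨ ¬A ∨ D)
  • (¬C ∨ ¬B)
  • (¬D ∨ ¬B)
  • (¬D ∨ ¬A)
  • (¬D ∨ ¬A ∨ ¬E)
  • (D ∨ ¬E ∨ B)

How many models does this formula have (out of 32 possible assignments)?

Satisfying assignments:
  A=F B=F C=F D=F E=F
  A=F B=F C=F D=T E=F
  A=F B=F C=F D=T E=T
  A=F B=F C=T D=F E=F
  A=F B=F C=T D=T E=F
  A=F B=F C=T D=T E=T
  A=T B=F C=F D=F E=F
That's 7 in total.

7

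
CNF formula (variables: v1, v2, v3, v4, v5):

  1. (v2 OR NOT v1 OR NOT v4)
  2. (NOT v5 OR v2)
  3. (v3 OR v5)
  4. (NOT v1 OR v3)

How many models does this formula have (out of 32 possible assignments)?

13

Case analysis on v1 and v2:
  v1=T, v2=T: remaining (v3,v4,v5) ∈ {(T,F,F); (T,F,T); (T,T,F); (T,T,T)} — 4.
  v1=T, v2=F: remaining (v3,v4,v5) ∈ {(T,F,F)} — 1.
  v1=F, v2=T: v4 free; 3 ways for (v3,v5) × 2^1 = 6.
  v1=F, v2=F: remaining (v3,v4,v5) ∈ {(T,F,F); (T,T,F)} — 2.
Total: 4 + 1 + 6 + 2 = 13.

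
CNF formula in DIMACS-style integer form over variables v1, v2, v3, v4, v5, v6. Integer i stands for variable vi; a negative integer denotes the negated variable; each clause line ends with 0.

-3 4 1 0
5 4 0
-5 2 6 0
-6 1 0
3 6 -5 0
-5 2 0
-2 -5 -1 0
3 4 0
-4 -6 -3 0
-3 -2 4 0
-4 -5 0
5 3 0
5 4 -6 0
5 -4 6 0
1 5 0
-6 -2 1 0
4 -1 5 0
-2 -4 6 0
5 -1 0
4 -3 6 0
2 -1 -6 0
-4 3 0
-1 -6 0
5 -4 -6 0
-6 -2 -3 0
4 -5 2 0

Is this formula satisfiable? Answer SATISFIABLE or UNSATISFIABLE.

UNSATISFIABLE

v4 = True:
  propagation gives v5=False, v3=True, v6=False; an empty clause results — contradiction.
v4 = False:
  propagation gives v5=True, v2=True, v1=False, v3=False; an empty clause results — contradiction.
Every branch closes, so no satisfying assignment exists.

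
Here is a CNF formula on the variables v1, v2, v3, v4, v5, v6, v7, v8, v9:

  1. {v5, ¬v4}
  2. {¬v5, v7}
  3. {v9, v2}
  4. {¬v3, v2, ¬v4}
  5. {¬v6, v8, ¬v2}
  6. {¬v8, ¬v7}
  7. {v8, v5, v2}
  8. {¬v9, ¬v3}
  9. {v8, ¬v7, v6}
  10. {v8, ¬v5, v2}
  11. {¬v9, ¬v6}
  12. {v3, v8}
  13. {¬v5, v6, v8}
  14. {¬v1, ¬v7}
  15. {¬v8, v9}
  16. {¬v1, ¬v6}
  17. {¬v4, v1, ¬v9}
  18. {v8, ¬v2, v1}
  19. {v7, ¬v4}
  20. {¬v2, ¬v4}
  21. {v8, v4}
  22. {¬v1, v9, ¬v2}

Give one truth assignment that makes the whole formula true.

v1=T, v2=T, v3=F, v4=F, v5=F, v6=F, v7=F, v8=T, v9=T

Try v1 = True.
  then v7 is forced to False.
  then v5 is forced to False.
  then v4 is forced to False.
  then v6 is forced to False.
  then v8 is forced to True.
  then v9 is forced to True.
  then v3 is forced to False.
v2 is now unconstrained; take v2 = True.
Every clause has at least one true literal under this assignment.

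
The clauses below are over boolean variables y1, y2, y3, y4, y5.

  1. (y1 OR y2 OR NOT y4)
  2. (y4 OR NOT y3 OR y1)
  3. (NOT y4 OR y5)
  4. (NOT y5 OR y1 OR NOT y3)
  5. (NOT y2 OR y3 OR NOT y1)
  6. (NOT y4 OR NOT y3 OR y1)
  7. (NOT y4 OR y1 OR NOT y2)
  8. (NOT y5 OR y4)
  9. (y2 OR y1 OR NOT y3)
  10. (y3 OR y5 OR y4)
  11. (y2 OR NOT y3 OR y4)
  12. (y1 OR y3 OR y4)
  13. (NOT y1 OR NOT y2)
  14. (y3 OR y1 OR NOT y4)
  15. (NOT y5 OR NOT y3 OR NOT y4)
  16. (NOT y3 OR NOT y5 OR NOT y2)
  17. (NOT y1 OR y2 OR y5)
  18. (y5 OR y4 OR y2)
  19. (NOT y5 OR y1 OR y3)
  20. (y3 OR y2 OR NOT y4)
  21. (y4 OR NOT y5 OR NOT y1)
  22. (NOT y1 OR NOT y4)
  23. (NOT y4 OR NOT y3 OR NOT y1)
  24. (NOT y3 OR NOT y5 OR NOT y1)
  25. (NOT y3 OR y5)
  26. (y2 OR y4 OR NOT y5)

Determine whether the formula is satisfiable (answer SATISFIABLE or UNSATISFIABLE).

UNSATISFIABLE

y4 = True:
  propagation gives y5=True, y3=False, y1=True; an empty clause results — contradiction.
y4 = False:
  propagation gives y5=False, y3=True; an empty clause results — contradiction.
Every branch closes, so no satisfying assignment exists.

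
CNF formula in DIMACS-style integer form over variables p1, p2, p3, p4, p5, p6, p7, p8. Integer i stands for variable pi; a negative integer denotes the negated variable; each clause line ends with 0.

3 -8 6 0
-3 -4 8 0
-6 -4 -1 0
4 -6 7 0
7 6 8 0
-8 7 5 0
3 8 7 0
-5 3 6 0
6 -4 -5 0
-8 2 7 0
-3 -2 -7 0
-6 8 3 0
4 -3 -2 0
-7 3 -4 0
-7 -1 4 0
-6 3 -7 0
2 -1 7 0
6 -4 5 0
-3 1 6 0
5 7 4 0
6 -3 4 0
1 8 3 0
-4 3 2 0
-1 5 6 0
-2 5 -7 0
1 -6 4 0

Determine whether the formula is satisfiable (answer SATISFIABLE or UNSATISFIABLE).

Branch on p1: take p1 = False.
Set p2 = False and propagate.
For the remaining variables, p3 = True, p4 = True, p5 = True, p6 = True, p7 = True, p8 = True works.
So p1 = F, p2 = F, p3 = T, p4 = T, p5 = T, p6 = T, p7 = T, p8 = T is a satisfying assignment.

SATISFIABLE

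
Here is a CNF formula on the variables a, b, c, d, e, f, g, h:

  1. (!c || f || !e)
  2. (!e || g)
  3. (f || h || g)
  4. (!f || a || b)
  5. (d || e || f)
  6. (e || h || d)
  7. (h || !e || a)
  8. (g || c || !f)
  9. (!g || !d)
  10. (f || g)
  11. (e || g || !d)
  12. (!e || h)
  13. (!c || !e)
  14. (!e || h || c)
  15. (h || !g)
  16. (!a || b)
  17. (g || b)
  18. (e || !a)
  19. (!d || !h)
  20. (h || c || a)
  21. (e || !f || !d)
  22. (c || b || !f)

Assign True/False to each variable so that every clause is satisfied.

a=F, b=T, c=F, d=F, e=T, f=T, g=T, h=T

b occurs only positively in the remaining clauses — set b = True.
Branch on a: take a = False.
Try c = False.
  then h is forced to True.
  then d is forced to False.
Try e = True.
  then g is forced to True.
f is now unconstrained; take f = True.
Every clause has at least one true literal under this assignment.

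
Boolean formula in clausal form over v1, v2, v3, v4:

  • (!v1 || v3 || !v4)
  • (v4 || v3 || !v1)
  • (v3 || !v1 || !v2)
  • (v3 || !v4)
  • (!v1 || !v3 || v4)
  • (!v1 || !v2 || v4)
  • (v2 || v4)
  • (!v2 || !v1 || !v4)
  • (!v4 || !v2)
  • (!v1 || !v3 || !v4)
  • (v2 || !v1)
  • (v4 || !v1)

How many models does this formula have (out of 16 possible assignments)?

3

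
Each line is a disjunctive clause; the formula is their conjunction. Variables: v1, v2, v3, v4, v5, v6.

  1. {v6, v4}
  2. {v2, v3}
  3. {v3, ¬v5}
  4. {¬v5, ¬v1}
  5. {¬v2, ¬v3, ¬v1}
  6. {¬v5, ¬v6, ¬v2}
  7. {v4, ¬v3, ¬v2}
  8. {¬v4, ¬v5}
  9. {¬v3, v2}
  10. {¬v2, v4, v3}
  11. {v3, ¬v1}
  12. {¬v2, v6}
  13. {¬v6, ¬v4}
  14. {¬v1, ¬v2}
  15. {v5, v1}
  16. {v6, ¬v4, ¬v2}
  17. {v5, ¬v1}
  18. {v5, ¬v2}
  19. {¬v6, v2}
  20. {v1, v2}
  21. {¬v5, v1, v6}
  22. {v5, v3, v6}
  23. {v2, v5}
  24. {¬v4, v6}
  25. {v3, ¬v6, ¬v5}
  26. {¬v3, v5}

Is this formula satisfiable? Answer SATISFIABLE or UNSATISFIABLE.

v2 = True:
  propagation gives v6=True, v5=False; an empty clause results — contradiction.
v2 = False:
  propagation gives v3=True; an empty clause results — contradiction.
Every branch closes, so no satisfying assignment exists.

UNSATISFIABLE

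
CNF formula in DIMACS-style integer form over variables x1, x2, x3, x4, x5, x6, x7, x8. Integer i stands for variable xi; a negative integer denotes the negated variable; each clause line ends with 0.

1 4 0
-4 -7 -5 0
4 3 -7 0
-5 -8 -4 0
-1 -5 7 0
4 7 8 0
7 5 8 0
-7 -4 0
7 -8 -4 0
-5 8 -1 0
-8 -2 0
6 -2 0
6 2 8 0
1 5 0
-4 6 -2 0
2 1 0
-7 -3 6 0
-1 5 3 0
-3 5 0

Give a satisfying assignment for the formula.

x1=True  x2=False  x3=True  x4=False  x5=True  x6=True  x7=True  x8=True

Pure literal: x6 appears only positively; assign x6 = True.
Branch on x1: take x1 = True.
Set x2 = False and propagate.
For the remaining variables, x3 = True, x4 = False, x5 = True, x7 = True, x8 = True works.
Every clause has at least one true literal under this assignment.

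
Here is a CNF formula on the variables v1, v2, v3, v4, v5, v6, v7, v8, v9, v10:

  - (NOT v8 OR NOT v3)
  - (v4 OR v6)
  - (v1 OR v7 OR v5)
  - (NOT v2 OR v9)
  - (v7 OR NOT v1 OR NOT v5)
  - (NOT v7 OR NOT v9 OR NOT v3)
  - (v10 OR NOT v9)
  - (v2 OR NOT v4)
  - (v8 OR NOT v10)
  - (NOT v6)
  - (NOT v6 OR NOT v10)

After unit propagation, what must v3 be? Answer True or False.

False

(NOT v6) stands alone — v6 = False.
(v6 OR v4) with v6 = False leaves only v4, so v4 = True.
From (NOT v4 OR v2) and v4 = True: v2 = True.
In (v9 OR NOT v2), NOT v2 is now false; v9 must hold, so v9 = True.
(NOT v9 OR v10): since v9 = True, the clause reduces to (v10). v10 = True.
In (NOT v10 OR v8), NOT v10 is now false; v8 must hold, so v8 = True.
(NOT v3 OR NOT v8) with v8 = True leaves only NOT v3, so v3 = False.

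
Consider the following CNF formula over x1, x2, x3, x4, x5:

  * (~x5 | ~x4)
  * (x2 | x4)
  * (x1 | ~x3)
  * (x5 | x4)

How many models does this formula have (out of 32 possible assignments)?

9

Split on x4, then x5.
  x4=T, x5=T: a clause becomes empty — 0.
  x4=T, x5=F: x2 free; 3 ways for (x1,x3) × 2^1 = 6.
  x4=F, x5=T: remaining (x1,x2,x3) ∈ {(F,T,F); (T,T,F); (T,T,T)} — 3.
  x4=F, x5=F: a clause becomes empty — 0.
Total: 0 + 6 + 3 + 0 = 9.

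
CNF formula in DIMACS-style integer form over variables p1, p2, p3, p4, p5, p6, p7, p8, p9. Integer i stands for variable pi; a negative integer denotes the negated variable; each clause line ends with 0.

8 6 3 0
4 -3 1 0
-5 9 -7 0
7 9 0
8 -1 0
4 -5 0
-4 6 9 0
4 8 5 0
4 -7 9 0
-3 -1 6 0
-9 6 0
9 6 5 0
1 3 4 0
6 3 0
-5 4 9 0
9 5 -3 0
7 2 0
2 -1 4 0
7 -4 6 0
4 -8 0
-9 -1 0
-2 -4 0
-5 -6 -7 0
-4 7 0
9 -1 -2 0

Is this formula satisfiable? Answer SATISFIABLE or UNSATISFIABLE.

Try p1 = False.
The remaining clauses are satisfied by p2 = False, p3 = False, p4 = True, p5 = False, p6 = True, p7 = True, p8 = False, p9 = True.
So p1 = F, p2 = F, p3 = F, p4 = T, p5 = F, p6 = T, p7 = T, p8 = F, p9 = T is a satisfying assignment.

SATISFIABLE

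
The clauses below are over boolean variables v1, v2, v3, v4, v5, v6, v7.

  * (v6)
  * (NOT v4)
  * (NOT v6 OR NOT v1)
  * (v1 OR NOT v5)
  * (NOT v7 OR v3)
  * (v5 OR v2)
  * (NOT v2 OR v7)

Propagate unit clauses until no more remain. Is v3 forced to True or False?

(v6) is a unit clause: v6 = True.
(NOT v4) stands alone — v4 = False.
(NOT v1 OR NOT v6) with v6 = True leaves only NOT v1, so v1 = False.
(NOT v5 OR v1) with v1 = False leaves only NOT v5, so v5 = False.
From (v2 OR v5) and v5 = False: v2 = True.
In (NOT v2 OR v7), NOT v2 is now false; v7 must hold, so v7 = True.
From (v3 OR NOT v7) and v7 = True: v3 = True.

True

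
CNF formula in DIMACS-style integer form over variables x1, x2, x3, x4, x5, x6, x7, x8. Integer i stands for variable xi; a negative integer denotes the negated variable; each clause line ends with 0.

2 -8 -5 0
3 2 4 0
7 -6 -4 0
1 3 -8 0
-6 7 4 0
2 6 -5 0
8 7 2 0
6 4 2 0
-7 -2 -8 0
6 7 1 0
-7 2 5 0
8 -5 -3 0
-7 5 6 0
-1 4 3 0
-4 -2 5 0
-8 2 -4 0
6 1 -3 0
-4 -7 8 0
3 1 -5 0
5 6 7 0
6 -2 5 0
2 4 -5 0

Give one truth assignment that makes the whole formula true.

Set x1 = True and propagate.
Set x2 = True and propagate.
Branch on x3: take x3 = True.
For the remaining variables, x4 = False, x5 = False, x6 = True, x7 = True, x8 = False works.
Every clause has at least one true literal under this assignment.

x1 = 1, x2 = 1, x3 = 1, x4 = 0, x5 = 0, x6 = 1, x7 = 1, x8 = 0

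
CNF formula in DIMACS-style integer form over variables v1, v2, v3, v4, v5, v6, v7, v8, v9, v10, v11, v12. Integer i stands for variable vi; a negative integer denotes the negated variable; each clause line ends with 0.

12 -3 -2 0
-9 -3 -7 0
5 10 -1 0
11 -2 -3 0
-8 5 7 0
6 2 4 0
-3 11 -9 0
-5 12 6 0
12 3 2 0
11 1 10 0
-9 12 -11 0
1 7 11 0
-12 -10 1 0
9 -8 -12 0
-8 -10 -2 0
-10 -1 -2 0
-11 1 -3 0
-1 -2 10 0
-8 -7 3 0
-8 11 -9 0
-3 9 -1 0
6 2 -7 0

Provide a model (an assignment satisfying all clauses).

v1=True, v2=False, v3=False, v4=False, v5=True, v6=True, v7=True, v8=False, v9=False, v10=True, v11=False, v12=True

Check each clause:
  1. {v12, ¬v2, ¬v3} — v12 is true.
  2. {¬v7, ¬v3, ¬v9} — ¬v3 is true.
  3. {¬v1, v5, v10} — v10 is true.
  4. {¬v3, ¬v2, v11} — ¬v3 is true.
  5. {v7, ¬v8, v5} — ¬v8 is true.
  6. {v2, v4, v6} — v6 is true.
  7. {¬v3, ¬v9, v11} — ¬v3 is true.
  8. {¬v5, v6, v12} — v12 is true.
  9. {v3, v2, v12} — v12 is true.
  10. {v10, v11, v1} — v1 is true.
  11. {v12, ¬v9, ¬v11} — v12 is true.
  12. {v11, v1, v7} — v1 is true.
  13. {¬v12, v1, ¬v10} — v1 is true.
  14. {v9, ¬v12, ¬v8} — ¬v8 is true.
  15. {¬v8, ¬v10, ¬v2} — ¬v8 is true.
  16. {¬v2, ¬v1, ¬v10} — ¬v2 is true.
  17. {¬v11, ¬v3, v1} — v1 is true.
  18. {¬v2, v10, ¬v1} — v10 is true.
  19. {v3, ¬v8, ¬v7} — ¬v8 is true.
  20. {¬v9, ¬v8, v11} — ¬v8 is true.
  21. {v9, ¬v3, ¬v1} — ¬v3 is true.
  22. {v6, v2, ¬v7} — v6 is true.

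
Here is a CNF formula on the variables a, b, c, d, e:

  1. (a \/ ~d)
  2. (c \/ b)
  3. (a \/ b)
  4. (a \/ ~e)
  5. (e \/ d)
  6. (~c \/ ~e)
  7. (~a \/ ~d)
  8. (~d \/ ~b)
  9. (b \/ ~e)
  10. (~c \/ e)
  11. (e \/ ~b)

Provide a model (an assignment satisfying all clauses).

a=T, b=T, c=F, d=F, e=T

Set a = True and propagate.
  then d is forced to False.
  then e is forced to True.
  then c is forced to False.
  then b is forced to True.
Every clause has at least one true literal under this assignment.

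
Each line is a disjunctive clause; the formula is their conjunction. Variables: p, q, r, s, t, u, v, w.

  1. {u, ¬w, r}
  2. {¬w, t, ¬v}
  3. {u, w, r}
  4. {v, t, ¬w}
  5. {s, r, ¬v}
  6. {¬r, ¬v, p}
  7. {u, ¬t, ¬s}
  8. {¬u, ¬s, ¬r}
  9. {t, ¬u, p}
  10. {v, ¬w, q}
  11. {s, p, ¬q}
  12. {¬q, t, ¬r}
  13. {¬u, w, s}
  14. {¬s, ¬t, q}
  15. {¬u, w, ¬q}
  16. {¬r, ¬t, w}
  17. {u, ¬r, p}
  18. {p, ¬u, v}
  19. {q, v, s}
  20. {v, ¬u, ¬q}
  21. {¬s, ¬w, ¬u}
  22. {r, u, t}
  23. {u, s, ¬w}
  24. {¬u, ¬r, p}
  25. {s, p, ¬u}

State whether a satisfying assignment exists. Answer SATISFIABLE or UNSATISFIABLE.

SATISFIABLE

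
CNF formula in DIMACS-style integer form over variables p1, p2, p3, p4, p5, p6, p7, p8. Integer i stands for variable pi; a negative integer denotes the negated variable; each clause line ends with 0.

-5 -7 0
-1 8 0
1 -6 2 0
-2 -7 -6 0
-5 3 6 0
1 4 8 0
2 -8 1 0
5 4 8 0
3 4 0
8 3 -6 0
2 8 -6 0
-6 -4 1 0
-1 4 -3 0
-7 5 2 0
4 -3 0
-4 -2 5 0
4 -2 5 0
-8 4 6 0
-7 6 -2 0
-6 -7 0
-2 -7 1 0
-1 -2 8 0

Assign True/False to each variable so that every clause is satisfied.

p7 occurs only negated in the remaining clauses — set p7 = False.
Branch on p1: take p1 = False.
For the remaining variables, p2 = True, p3 = True, p4 = True, p5 = True, p6 = False, p8 = True works.

p1=False, p2=True, p3=True, p4=True, p5=True, p6=False, p7=False, p8=True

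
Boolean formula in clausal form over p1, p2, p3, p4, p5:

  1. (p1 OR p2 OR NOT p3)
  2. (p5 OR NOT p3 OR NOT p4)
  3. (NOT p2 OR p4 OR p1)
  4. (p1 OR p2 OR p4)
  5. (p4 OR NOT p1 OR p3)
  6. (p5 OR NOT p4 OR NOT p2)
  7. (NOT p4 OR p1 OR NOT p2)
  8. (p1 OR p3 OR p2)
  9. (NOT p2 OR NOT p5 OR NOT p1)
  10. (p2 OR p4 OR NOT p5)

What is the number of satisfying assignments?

5

The models are:
  p1=T p2=F p3=F p4=T p5=F
  p1=T p2=F p3=F p4=T p5=T
  p1=T p2=F p3=T p4=F p5=F
  p1=T p2=F p3=T p4=T p5=T
  p1=T p2=T p3=T p4=F p5=F
That's 5 in total.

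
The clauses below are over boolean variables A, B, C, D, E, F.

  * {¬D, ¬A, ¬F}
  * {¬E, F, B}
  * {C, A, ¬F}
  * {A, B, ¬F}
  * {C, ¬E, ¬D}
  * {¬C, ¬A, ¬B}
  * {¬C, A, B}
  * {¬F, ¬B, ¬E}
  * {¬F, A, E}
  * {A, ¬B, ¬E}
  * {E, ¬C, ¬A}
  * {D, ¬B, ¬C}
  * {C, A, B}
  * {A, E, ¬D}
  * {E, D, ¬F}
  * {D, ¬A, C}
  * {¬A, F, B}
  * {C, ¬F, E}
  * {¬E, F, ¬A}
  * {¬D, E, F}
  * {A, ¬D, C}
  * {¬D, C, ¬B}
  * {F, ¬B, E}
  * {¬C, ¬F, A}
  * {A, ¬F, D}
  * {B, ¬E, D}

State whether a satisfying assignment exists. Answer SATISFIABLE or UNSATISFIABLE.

A = True:
  E = True:
    propagation gives F=True, D=False, B=False; an empty clause results — contradiction.
  E = False:
    propagation gives C=False, D=True, F=False; an empty clause results — contradiction.
A = False:
  E = True:
    propagation gives B=False, F=True; an empty clause results — contradiction.
  E = False:
    propagation gives F=False, D=False, B=False, C=False; an empty clause results — contradiction.
Every branch closes, so no satisfying assignment exists.

UNSATISFIABLE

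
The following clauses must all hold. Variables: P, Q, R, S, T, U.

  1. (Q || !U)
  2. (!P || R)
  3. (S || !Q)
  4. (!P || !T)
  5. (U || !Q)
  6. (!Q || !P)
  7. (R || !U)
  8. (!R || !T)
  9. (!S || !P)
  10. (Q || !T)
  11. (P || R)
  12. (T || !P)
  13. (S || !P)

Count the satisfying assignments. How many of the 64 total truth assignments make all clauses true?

3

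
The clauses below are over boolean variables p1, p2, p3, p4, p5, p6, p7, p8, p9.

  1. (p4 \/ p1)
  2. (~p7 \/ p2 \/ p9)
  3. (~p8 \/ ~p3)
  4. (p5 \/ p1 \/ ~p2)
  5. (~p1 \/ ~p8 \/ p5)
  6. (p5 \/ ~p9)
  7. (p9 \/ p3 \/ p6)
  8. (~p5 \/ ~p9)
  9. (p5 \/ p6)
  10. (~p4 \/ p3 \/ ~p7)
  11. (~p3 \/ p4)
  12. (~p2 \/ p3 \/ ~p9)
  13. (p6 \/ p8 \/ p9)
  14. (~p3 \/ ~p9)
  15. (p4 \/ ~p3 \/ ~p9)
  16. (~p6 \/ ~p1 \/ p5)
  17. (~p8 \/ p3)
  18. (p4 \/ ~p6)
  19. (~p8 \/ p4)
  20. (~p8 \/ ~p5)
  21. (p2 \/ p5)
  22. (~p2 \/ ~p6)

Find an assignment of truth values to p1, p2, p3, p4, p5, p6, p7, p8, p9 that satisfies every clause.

p1=F, p2=F, p3=T, p4=T, p5=T, p6=T, p7=F, p8=F, p9=F

p7 occurs only negated in the remaining clauses — set p7 = False.
Set p1 = False and propagate.
  then p4 is forced to True.
Set p2 = False and propagate.
  then p5 is forced to True.
  then p9 is forced to False.
  then p8 is forced to False.
  then p6 is forced to True.
p3 is now unconstrained; take p3 = True.
Check each clause:
  1. (p1 \/ p4) — p4 is true.
  2. (p9 \/ ~p7 \/ p2) — ~p7 is true.
  3. (~p8 \/ ~p3) — ~p8 is true.
  4. (~p2 \/ p5 \/ p1) — p5 is true.
  5. (p5 \/ ~p8 \/ ~p1) — ~p8 is true.
  6. (~p9 \/ p5) — p5 is true.
  7. (p3 \/ p9 \/ p6) — p3 is true.
  8. (~p9 \/ ~p5) — ~p9 is true.
  9. (p6 \/ p5) — p5 is true.
  10. (~p7 \/ p3 \/ ~p4) — ~p7 is true.
  11. (p4 \/ ~p3) — p4 is true.
  12. (~p9 \/ p3 \/ ~p2) — p3 is true.
  13. (p6 \/ p9 \/ p8) — p6 is true.
  14. (~p3 \/ ~p9) — ~p9 is true.
  15. (~p3 \/ p4 \/ ~p9) — p4 is true.
  16. (~p6 \/ ~p1 \/ p5) — p5 is true.
  17. (p3 \/ ~p8) — ~p8 is true.
  18. (p4 \/ ~p6) — p4 is true.
  19. (p4 \/ ~p8) — ~p8 is true.
  20. (~p5 \/ ~p8) — ~p8 is true.
  21. (p5 \/ p2) — p5 is true.
  22. (~p2 \/ ~p6) — ~p2 is true.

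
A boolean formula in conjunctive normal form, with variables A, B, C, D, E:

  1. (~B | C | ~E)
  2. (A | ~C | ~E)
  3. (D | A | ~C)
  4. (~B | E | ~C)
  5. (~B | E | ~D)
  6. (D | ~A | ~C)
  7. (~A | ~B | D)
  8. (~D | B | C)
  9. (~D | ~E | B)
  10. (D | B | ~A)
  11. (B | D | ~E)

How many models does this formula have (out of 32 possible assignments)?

Satisfying assignments:
  A=F B=F C=F D=F E=F
  A=F B=F C=T D=T E=F
  A=F B=T C=F D=F E=F
  A=T B=F C=T D=T E=F
  A=T B=T C=T D=T E=T
That's 5 in total.

5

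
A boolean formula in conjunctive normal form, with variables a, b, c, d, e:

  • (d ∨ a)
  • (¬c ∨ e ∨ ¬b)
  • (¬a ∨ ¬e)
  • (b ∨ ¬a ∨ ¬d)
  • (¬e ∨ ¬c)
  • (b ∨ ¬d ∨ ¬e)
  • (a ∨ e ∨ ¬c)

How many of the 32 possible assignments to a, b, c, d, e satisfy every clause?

Satisfying assignments:
  a=F b=F c=F d=T e=F
  a=F b=T c=F d=T e=F
  a=F b=T c=F d=T e=T
  a=T b=F c=F d=F e=F
  a=T b=F c=T d=F e=F
  a=T b=T c=F d=F e=F
  a=T b=T c=F d=T e=F
Count: 7.

7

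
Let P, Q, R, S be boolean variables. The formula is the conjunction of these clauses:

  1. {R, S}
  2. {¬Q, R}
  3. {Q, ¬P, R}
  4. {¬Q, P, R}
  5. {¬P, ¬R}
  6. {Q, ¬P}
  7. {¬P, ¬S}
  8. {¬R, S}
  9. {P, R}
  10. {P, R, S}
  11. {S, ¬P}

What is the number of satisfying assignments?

2

The models are:
  P=F Q=F R=T S=T
  P=F Q=T R=T S=T
That's 2 in total.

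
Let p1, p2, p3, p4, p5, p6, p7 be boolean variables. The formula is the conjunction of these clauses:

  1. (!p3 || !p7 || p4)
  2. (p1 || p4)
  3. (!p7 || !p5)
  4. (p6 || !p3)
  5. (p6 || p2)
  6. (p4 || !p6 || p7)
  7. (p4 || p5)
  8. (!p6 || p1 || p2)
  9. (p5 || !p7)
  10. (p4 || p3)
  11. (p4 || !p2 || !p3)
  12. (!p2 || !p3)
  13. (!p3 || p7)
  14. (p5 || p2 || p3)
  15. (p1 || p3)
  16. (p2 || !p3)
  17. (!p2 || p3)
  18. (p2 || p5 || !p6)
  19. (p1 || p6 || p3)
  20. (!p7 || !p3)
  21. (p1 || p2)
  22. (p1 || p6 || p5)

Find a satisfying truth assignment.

p1=True, p2=False, p3=False, p4=True, p5=True, p6=True, p7=False

Pure literal: p1 appears only positively; assign p1 = True.
Pure literal: p4 appears only positively; assign p4 = True.
Try p2 = False.
  then p6 is forced to True.
  then p3 is forced to False.
  then p5 is forced to True.
  then p7 is forced to False.
Every clause has at least one true literal under this assignment.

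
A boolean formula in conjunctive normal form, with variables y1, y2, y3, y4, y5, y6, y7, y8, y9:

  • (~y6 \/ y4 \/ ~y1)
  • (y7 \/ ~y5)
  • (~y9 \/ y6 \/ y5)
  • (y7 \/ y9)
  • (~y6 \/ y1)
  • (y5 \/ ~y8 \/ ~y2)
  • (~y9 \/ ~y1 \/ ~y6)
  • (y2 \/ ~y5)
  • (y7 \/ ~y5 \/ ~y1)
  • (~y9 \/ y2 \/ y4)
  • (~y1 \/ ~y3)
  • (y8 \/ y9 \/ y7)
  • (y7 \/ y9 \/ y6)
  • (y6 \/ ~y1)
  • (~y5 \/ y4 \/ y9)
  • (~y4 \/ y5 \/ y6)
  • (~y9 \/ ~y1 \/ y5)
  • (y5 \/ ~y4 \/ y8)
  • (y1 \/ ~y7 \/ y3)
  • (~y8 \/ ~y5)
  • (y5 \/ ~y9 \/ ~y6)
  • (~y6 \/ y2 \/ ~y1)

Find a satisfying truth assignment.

Try y1 = False.
  then y6 is forced to False.
Try y2 = True.
The remaining clauses are satisfied by y3 = True, y4 = False, y5 = True, y7 = True, y8 = False, y9 = True.

y1 = 0, y2 = 1, y3 = 1, y4 = 0, y5 = 1, y6 = 0, y7 = 1, y8 = 0, y9 = 1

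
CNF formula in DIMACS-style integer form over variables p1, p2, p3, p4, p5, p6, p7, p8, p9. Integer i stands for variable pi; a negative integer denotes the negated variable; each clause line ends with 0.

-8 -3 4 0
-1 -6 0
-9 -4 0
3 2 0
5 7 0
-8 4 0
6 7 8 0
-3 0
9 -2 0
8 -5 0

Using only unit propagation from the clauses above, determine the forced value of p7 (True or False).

True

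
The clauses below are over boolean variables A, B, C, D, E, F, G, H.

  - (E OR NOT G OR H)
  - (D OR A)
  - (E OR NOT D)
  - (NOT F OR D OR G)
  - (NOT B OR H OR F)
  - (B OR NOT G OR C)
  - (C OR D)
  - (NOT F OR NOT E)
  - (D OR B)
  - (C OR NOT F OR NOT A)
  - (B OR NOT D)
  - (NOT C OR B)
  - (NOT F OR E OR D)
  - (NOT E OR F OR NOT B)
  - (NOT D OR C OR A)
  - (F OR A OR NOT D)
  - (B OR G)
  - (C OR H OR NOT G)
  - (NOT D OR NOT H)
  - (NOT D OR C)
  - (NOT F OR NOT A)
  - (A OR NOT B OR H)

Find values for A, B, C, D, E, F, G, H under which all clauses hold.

A=T, B=T, C=T, D=F, E=F, F=F, G=T, H=T

Try A = True.
  then F is forced to False.
For the remaining variables, B = True, C = True, D = False, E = False, G = True, H = True works.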